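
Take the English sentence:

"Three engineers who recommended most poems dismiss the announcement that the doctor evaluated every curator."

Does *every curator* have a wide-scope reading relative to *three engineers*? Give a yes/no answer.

The target quantifier *every curator* is part of the complex NP *the announcement that the doctor evaluated every curator*.
Noun-complement clauses are scope islands (the Complex NP Constraint): a quantifier inside one cannot scope into the matrix.
*every curator* > *three engineers* would require crossing that boundary, which is illicit.

No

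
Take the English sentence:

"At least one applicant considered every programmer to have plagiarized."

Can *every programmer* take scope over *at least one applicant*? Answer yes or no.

Yes

The ECM infinitive is scope-transparent — *every programmer* is free to raise above *at least one applicant*.
No island intervenes, so both surface and inverse scope are derivable.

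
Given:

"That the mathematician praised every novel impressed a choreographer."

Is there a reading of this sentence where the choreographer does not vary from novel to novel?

Yes

This is the *a choreographer* > *every novel* reading.
Nothing needs to raise out of an island for *a choreographer* > *every novel*: *a choreographer* takes scope from its matrix position over the clause containing *every novel*.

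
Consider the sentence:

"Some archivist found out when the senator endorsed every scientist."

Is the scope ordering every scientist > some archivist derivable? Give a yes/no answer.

The DP *every scientist* is contained in the embedded question *when the senator endorsed every scientist*.
The wh-island constraint blocks QR out of an embedded interrogative.
The inverse ordering *every scientist* > *some archivist* is therefore underivable.

No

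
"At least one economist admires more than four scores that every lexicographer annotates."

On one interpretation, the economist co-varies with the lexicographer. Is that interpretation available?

No

That reading corresponds to *every lexicographer* > *at least one economist*.
The target quantifier *every lexicographer* is part of the relative clause *that every lexicographer annotates* modifying *more than four scores*.
A relative clause is a scope island — quantifier raising cannot cross its boundary.
*every lexicographer* > *at least one economist* would require crossing that boundary, which is illicit.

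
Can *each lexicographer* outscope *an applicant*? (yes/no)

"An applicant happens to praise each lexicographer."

Yes

Infinitival complements of raising predicates do not block QR; *each lexicographer* and *an applicant* are effectively clausemates.
Since no island is crossed, the inverse ordering is licensed alongside surface scope.
So *each lexicographer* > *an applicant* is among the available readings.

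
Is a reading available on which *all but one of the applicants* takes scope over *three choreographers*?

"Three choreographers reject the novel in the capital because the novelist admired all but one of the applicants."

No

The DP *all but one of the applicants* is contained in the adjunct clause *because the novelist admired all but one of the applicants*.
Adjunct clauses are scope islands: a quantifier inside an adjunct cannot raise into the matrix clause.
So *all but one of the applicants* cannot raise high enough to outscope *three choreographers*; only the surface ordering *three choreographers* > *all but one of the applicants* is available.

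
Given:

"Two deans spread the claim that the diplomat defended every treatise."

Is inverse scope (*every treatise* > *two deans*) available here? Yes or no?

The target quantifier *every treatise* is part of the complex NP *the claim that the diplomat defended every treatise*.
The Complex NP Constraint bars QR out of the complement clause of a noun.
So the wide-scope reading for *every treatise* is blocked.

No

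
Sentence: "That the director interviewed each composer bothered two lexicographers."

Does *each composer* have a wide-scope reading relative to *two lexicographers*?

*each composer* sits inside the sentential subject *that the director interviewed each composer*.
The subject-island constraint blocks QR out of a clausal subject.
The ordering *each composer* > *two lexicographers* is therefore underivable.

No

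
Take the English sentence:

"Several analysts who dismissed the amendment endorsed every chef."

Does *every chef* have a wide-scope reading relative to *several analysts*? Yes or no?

The RC *who dismissed the amendment* is an island, but *every chef* is not inside it — it is the matrix object, a clausemate of *several analysts*.
With no island boundary between them, the object can take inverse scope over the subject via ordinary QR within the clause.

Yes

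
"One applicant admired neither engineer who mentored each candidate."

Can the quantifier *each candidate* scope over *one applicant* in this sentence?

*each candidate* is embedded in the relative clause *who mentored each candidate* modifying *neither engineer*.
A relative clause is a scope island — quantifier raising cannot cross its boundary.
So the wide-scope reading for *each candidate* is blocked.

No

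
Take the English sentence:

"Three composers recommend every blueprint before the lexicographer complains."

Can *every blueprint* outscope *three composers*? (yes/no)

Neither queried DP is inside the adjunct, so the adjunct-island constraint does not apply.
Clause-internal QR can adjoin the lower DP above the subject, yielding the inverse reading.
Both orderings are possible: *three composers* > *every blueprint* and *every blueprint* > *three composers*.

Yes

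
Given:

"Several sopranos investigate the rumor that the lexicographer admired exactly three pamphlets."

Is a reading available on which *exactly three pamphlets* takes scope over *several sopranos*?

*exactly three pamphlets* is embedded in the complex NP *the rumor that the lexicographer admired exactly three pamphlets*.
The complex NP is opaque for QR — the quantifier is frozen inside the noun's complement.
Hence only narrow scope for *exactly three pamphlets* (under *several sopranos*) survives.

No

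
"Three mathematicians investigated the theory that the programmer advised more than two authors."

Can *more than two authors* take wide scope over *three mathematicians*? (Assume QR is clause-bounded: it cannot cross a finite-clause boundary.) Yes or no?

No

*more than two authors* occurs within the complex NP *the theory that the programmer advised more than two authors*.
The Complex NP Constraint bars QR out of the complement clause of a noun.
*more than two authors* is confined to the island and cannot take scope over *three mathematicians*.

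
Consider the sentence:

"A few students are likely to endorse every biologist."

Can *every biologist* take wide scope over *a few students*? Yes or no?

Yes

Raising constructions are monoclausal for scope purposes; *every biologist* is not separated from *a few students* by any island.
Since no island is crossed, the inverse ordering is licensed alongside surface scope.
Both orderings are possible: *a few students* > *every biologist* and *every biologist* > *a few students*.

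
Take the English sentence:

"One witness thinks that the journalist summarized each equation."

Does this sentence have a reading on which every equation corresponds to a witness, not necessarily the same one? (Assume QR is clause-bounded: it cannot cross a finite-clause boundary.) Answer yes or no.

No

The described interpretation is the *each equation* > *one witness* scoping.
*each equation* sits inside the finite complement clause *that the journalist summarized each equation*.
QR is clause-bounded, so the finite complement is a scope island for the embedded quantifier.
There is no licit LF on which *each equation* c-commands *one witness*.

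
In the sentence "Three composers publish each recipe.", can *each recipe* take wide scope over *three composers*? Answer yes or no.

*each recipe* and *three composers* are in the same minimal clause.
Nothing blocks QR of the lower DP to a position above the higher one, so inverse scope is available.

Yes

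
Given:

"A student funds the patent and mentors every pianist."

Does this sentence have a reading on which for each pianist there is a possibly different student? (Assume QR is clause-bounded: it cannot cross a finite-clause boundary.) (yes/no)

That reading corresponds to *every pianist* > *a student*.
*every pianist* occurs within one conjunct of the coordinate structure (*mentors every pianist*).
Coordinate structures are islands for non-across-the-board movement, QR included.
So *every pianist* cannot raise to a position above *a student*.

No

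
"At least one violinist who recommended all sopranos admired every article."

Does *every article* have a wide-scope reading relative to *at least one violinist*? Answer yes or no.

Yes

*every article* is a matrix argument; only *at least one violinist* is modified by the relative clause *who recommended all sopranos*, so the RC island is irrelevant to the target quantifier.
Nothing blocks QR of the lower DP to a position above the higher one, so inverse scope is available.
Both orderings are possible: *at least one violinist* > *every article* and *every article* > *at least one violinist*.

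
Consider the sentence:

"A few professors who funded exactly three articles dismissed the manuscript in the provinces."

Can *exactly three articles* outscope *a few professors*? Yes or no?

No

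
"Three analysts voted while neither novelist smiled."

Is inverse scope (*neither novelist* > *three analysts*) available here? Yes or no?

The DP *neither novelist* is contained in the adjunct clause *while neither novelist smiled*.
Since the clause is an adjunct (not a complement), the Adjunct Condition blocks QR across its edge.
So *neither novelist* cannot raise high enough to outscope *three analysts*; only the surface ordering *three analysts* > *neither novelist* is available.

No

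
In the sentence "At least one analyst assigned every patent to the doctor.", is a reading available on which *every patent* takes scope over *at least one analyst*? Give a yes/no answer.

Yes

*every patent* and *at least one analyst* are in the same minimal clause.
With no island boundary between them, the object can take inverse scope over the subject via ordinary QR within the clause.
The sentence is scopally ambiguous between *at least one analyst* > *every patent* and *every patent* > *at least one analyst*.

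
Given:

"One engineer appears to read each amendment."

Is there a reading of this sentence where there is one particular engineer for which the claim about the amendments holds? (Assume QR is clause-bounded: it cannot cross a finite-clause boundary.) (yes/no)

That reading corresponds to *one engineer* > *each amendment*.
Nothing needs to raise for *one engineer* > *each amendment*, so no island constraint is at stake.

Yes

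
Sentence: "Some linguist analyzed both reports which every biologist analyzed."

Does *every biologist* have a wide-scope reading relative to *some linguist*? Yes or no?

*every biologist* occurs within the relative clause *which every biologist analyzed* modifying *both reports*.
Relative clauses are scope islands: a quantifier cannot QR out of a relative clause to take scope in the matrix clause.
*every biologist* is confined to the island and cannot take scope over *some linguist*.
(Only the surface reading survives: one fixed linguist with respect to all the relevant biologists.)

No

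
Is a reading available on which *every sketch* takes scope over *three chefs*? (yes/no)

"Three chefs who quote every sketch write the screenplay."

No

The target quantifier *every sketch* is part of the relative clause *who quote every sketch*.
The relative clause forms an island for QR, so the quantifier is confined to the head noun's restrictor.
*every sketch* is confined to the island and cannot take scope over *three chefs*.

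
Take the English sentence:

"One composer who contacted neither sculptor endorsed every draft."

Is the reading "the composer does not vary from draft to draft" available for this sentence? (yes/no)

Yes

That reading corresponds to *one composer* > *every draft*.
Surface scope (*one composer* > *every draft*) is always derivable; islands only block QR, not in-situ interpretation.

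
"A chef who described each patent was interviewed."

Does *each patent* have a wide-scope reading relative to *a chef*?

No

The target quantifier *each patent* is part of the relative clause *who described each patent*.
Relative clauses block scope extraction: QR cannot target a position outside the modified NP.
There is no licit LF on which *each patent* c-commands *a chef*.
(Only the surface reading survives: one fixed chef with respect to all the relevant patents.)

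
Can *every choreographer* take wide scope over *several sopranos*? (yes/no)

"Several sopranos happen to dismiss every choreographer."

Yes

Infinitival complements of raising predicates do not block QR; *every choreographer* and *several sopranos* are effectively clausemates.
Ordinary QR to a clause-peripheral position gives the wide-scope LF for the lower DP.
So *every choreographer* > *several sopranos* is among the available readings.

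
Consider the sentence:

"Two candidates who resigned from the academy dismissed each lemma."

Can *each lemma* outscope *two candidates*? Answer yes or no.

Yes

*each lemma* sits in the matrix clause, not in the relative clause on *two candidates*.
Ordinary QR to a clause-peripheral position gives the wide-scope LF for the lower DP.
So *each lemma* > *two candidates* is among the available readings.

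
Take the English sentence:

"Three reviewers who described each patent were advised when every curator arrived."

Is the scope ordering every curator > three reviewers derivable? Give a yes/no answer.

No

*every curator* occurs within the adjunct clause *when every curator arrived*.
Since the clause is an adjunct (not a complement), the Adjunct Condition blocks QR across its edge.
So the wide-scope reading for *every curator* is blocked.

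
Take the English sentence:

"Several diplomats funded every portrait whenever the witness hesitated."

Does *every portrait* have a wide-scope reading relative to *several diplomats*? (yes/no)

Yes

Neither queried DP is inside the adjunct, so the adjunct-island constraint does not apply.
Ordinary QR to a clause-peripheral position gives the wide-scope LF for the lower DP.
Both orderings are possible: *several diplomats* > *every portrait* and *every portrait* > *several diplomats*.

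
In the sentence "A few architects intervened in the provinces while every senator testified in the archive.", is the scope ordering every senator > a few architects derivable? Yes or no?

*every senator* occurs within the adjunct clause *while every senator testified in the archive*.
Since the clause is an adjunct (not a complement), the Adjunct Condition blocks QR across its edge.
So *every senator* cannot raise high enough to outscope *a few architects*; only the surface ordering *a few architects* > *every senator* is available.

No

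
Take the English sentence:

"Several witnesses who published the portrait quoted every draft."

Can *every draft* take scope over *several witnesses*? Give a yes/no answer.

Yes

*every draft* sits in the matrix clause, not in the relative clause on *several witnesses*.
With no island boundary between them, the object can take inverse scope over the subject via ordinary QR within the clause.
Both orderings are possible: *several witnesses* > *every draft* and *every draft* > *several witnesses*.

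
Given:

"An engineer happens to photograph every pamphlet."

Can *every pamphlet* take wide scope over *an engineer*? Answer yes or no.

Infinitival complements of raising predicates do not block QR; *every pamphlet* and *an engineer* are effectively clausemates.
Clause-internal QR can adjoin the lower DP above the subject, yielding the inverse reading.

Yes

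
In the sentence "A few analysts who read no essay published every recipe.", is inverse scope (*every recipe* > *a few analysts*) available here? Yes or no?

Yes

The RC *who read no essay* is an island, but *every recipe* is not inside it — it is the matrix object, a clausemate of *a few analysts*.
QR within a single clause is free, so the lower quantifier may take scope over the higher one.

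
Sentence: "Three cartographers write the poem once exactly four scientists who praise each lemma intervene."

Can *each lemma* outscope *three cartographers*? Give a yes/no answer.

*each lemma* occurs within the relative clause *who praise each lemma*, which is itself inside the adjunct *once exactly four scientists who praise each lemma intervene*.
Even if one barrier were somehow void, the other would still block QR.
So *each lemma* cannot raise high enough to outscope *three cartographers*; only the surface ordering *three cartographers* > *each lemma* is available.

No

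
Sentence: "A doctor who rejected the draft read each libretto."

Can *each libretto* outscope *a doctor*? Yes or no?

Yes

*each libretto* is a matrix argument; only *a doctor* is modified by the relative clause *who rejected the draft*, so the RC island is irrelevant to the target quantifier.
Nothing blocks QR of the lower DP to a position above the higher one, so inverse scope is available.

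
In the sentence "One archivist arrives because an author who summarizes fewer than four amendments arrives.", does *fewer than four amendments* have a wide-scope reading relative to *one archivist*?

No

*fewer than four amendments* is embedded in the relative clause *who summarizes fewer than four amendments*, which is itself inside the adjunct *because an author who summarizes fewer than four amendments arrives*.
Two island boundaries intervene — the relative clause and the adjunct. Either alone would block QR.
So the wide-scope reading for *fewer than four amendments* is blocked.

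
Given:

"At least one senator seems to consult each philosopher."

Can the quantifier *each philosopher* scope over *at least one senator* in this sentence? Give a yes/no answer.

Yes

Infinitival complements of raising predicates do not block QR; *each philosopher* and *at least one senator* are effectively clausemates.
Since no island is crossed, the inverse ordering is licensed alongside surface scope.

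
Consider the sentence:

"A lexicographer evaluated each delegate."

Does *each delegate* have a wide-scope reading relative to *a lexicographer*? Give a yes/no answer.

*each delegate* is the matrix object and *a lexicographer* the matrix subject; the two are clausemates.
No island intervenes, so both surface and inverse scope are derivable.

Yes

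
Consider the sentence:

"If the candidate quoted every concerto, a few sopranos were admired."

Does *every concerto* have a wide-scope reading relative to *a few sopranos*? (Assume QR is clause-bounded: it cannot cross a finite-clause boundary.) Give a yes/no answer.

Structurally, *every concerto* is inside the adjunct clause *if the candidate quoted every concerto*.
Adverbial clauses are not L-marked, so they are barriers for QR — the quantifier cannot escape the adjunct.
There is no licit LF on which *every concerto* c-commands *a few sopranos*.

No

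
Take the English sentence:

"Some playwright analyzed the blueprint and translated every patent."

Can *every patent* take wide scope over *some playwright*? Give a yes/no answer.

The target quantifier *every patent* is part of one conjunct of the coordinate structure (*translated every patent*).
QR out of a conjunct would have to apply non-ATB, which the CSC forbids.
So the wide-scope reading for *every patent* is blocked.

No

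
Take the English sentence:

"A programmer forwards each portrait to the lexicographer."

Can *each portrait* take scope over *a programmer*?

*a programmer* and *each portrait* are co-arguments of the matrix verb, with nothing but a clause-internal boundary between them.
Clause-internal QR can adjoin the lower DP above the subject, yielding the inverse reading.
The sentence is scopally ambiguous between *a programmer* > *each portrait* and *each portrait* > *a programmer*.

Yes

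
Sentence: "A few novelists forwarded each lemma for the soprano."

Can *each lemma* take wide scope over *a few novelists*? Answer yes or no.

*each lemma* is the matrix object and *a few novelists* the matrix subject; the two are clausemates.
QR within a single clause is free, so the lower quantifier may take scope over the higher one.
Both orderings are possible: *a few novelists* > *each lemma* and *each lemma* > *a few novelists*.

Yes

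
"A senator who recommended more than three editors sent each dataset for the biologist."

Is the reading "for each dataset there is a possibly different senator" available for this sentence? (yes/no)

The described interpretation is the *each dataset* > *a senator* scoping.
The relative clause *who recommended more than three editors* modifies *a senator*, but *each dataset* is not inside that relative clause — it is an argument of the matrix verb.
Clause-internal QR can adjoin the lower DP above the subject, yielding the inverse reading.
The sentence is scopally ambiguous between *a senator* > *each dataset* and *each dataset* > *a senator*.

Yes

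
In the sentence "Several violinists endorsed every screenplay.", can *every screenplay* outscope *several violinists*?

*several violinists* and *every screenplay* are co-arguments of the matrix verb, with nothing but a clause-internal boundary between them.
Ordinary QR to a clause-peripheral position gives the wide-scope LF for the lower DP.

Yes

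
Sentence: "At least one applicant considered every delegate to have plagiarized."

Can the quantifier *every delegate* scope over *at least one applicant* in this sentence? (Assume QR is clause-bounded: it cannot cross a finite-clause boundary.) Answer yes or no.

Yes

*every delegate* is the subject of an ECM infinitive — the infinitival complement of an ECM verb is not a scope island, so *every delegate* can raise into the matrix clause.
Ordinary QR to a clause-peripheral position gives the wide-scope LF for the lower DP.
The sentence is scopally ambiguous between *at least one applicant* > *every delegate* and *every delegate* > *at least one applicant*.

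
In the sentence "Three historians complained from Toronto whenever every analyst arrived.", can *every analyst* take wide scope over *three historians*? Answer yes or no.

No

The target quantifier *every analyst* is part of the adjunct clause *whenever every analyst arrived*.
The adjunct-island constraint bars QR out of an adverbial clause.
There is no licit LF on which *every analyst* c-commands *three historians*.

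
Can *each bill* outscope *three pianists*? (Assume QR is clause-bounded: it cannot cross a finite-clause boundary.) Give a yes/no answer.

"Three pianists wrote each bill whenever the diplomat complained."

Yes

Neither queried DP is inside the adjunct, so the adjunct-island constraint does not apply.
Ordinary QR to a clause-peripheral position gives the wide-scope LF for the lower DP.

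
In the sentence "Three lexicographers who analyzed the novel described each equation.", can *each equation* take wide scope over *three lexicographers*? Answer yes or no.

Yes

*each equation* is a matrix argument; only *three lexicographers* is modified by the relative clause *who analyzed the novel*, so the RC island is irrelevant to the target quantifier.
Nothing blocks QR of the lower DP to a position above the higher one, so inverse scope is available.
So *each equation* > *three lexicographers* is among the available readings.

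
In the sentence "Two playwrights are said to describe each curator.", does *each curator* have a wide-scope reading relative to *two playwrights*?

Yes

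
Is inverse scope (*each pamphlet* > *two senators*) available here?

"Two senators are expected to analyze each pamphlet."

Raising constructions are monoclausal for scope purposes; *each pamphlet* is not separated from *two senators* by any island.
Clause-internal QR can adjoin the lower DP above the subject, yielding the inverse reading.
So *each pamphlet* > *two senators* is among the available readings.

Yes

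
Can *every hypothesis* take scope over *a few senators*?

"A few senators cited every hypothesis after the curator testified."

The adjunct island is irrelevant here — *every hypothesis* and *a few senators* are both in the matrix clause.
QR within a single clause is free, so the lower quantifier may take scope over the higher one.

Yes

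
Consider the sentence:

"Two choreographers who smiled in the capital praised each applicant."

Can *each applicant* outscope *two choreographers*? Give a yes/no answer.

The RC *who smiled in the capital* is an island, but *each applicant* is not inside it — it is the matrix object, a clausemate of *two choreographers*.
No island intervenes, so both surface and inverse scope are derivable.

Yes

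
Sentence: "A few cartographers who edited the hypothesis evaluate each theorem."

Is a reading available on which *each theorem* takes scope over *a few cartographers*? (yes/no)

*each theorem* sits in the matrix clause, not in the relative clause on *a few cartographers*.
Nothing blocks QR of the lower DP to a position above the higher one, so inverse scope is available.
Both orderings are possible: *a few cartographers* > *each theorem* and *each theorem* > *a few cartographers*.

Yes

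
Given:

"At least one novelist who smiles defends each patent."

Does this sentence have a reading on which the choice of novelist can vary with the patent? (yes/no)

The paraphrase describes the scope ordering *each patent* > *at least one novelist*.
The RC *who smiles* is an island, but *each patent* is not inside it — it is the matrix object, a clausemate of *at least one novelist*.
With no island boundary between them, the object can take inverse scope over the subject via ordinary QR within the clause.

Yes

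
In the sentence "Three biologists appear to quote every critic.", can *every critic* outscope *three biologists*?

Yes

*every critic* is inside a raising infinitive, which is transparent to QR (no CP barrier), so it behaves as a matrix argument.
Ordinary QR to a clause-peripheral position gives the wide-scope LF for the lower DP.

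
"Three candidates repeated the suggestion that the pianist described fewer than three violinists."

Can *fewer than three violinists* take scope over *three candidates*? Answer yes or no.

No

*fewer than three violinists* sits inside the complex NP *the suggestion that the pianist described fewer than three violinists*.
The complex NP is opaque for QR — the quantifier is frozen inside the noun's complement.
There is no licit LF on which *fewer than three violinists* c-commands *three candidates*.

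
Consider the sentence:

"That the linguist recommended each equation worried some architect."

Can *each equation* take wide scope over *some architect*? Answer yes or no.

No

*each equation* is embedded in the sentential subject *that the linguist recommended each equation*.
The Sentential Subject Constraint rules out raising the quantifier out of the that-clause subject.
So the wide-scope reading for *each equation* is blocked.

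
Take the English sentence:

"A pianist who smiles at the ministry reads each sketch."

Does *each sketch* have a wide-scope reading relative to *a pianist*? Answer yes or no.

The RC *who smiles at the ministry* is an island, but *each sketch* is not inside it — it is the matrix object, a clausemate of *a pianist*.
Ordinary QR to a clause-peripheral position gives the wide-scope LF for the lower DP.

Yes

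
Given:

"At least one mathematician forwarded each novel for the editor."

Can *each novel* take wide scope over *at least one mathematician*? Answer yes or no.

Both DPs are arguments of the same predicate; there is no clause or island boundary between them.
With no island boundary between them, the object can take inverse scope over the subject via ordinary QR within the clause.

Yes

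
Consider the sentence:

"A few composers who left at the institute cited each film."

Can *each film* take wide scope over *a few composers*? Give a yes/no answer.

Yes

The relative clause *who left at the institute* modifies *a few composers*, but *each film* is not inside that relative clause — it is an argument of the matrix verb.
Since no island is crossed, the inverse ordering is licensed alongside surface scope.
Both orderings are possible: *a few composers* > *each film* and *each film* > *a few composers*.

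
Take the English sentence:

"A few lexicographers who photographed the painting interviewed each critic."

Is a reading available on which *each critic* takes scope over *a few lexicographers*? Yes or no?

The relative clause *who photographed the painting* modifies *a few lexicographers*, but *each critic* is not inside that relative clause — it is an argument of the matrix verb.
QR within a single clause is free, so the lower quantifier may take scope over the higher one.
Both orderings are possible: *a few lexicographers* > *each critic* and *each critic* > *a few lexicographers*.

Yes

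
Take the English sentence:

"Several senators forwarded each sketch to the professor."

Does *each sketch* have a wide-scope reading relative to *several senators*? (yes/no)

Both DPs are arguments of the same predicate; there is no clause or island boundary between them.
Since no island is crossed, the inverse ordering is licensed alongside surface scope.

Yes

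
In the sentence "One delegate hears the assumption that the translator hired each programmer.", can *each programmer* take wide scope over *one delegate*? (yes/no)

*each programmer* occurs within the complex NP *the assumption that the translator hired each programmer*.
Since the clause is the complement of a nominal head, the CNPC blocks scope extraction.
*each programmer* > *one delegate* would require crossing that boundary, which is illicit.
(Only the surface reading survives: one fixed delegate with respect to all the relevant programmers.)

No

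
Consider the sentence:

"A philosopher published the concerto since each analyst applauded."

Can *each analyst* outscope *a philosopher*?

No

The DP *each analyst* is contained in the adjunct clause *since each analyst applauded*.
Adverbial clauses are not L-marked, so they are barriers for QR — the quantifier cannot escape the adjunct.
So the wide-scope reading for *each analyst* is blocked.
(Only the surface reading survives: one fixed philosopher with respect to all the relevant analysts.)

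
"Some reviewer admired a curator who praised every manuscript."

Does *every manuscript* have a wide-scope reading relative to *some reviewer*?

The target quantifier *every manuscript* is part of the relative clause *who praised every manuscript* modifying *a curator*.
Quantifiers inside a relative clause are trapped there; the RC boundary blocks QR.
So *every manuscript* cannot raise to a position above *some reviewer*.

No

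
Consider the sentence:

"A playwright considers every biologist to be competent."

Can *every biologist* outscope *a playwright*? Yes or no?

*every biologist* is an ECM subject; ECM complements are not islands, and the embedded quantifier may take matrix scope.
No island intervenes, so both surface and inverse scope are derivable.
So *every biologist* > *a playwright* is among the available readings.

Yes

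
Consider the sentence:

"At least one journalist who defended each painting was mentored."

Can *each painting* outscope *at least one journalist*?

*each painting* is embedded in the relative clause *who defended each painting*.
Relative clauses are scope islands: a quantifier cannot QR out of a relative clause to take scope in the matrix clause.
The inverse ordering *each painting* > *at least one journalist* is therefore underivable.

No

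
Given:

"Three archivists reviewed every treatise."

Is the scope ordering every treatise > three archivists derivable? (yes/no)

Yes

*every treatise* and *three archivists* are in the same minimal clause.
No island intervenes, so both surface and inverse scope are derivable.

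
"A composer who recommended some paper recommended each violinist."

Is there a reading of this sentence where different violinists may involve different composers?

Yes

The paraphrase describes the scope ordering *each violinist* > *a composer*.
*each violinist* is a matrix argument; only *a composer* is modified by the relative clause *who recommended some paper*, so the RC island is irrelevant to the target quantifier.
Nothing blocks QR of the lower DP to a position above the higher one, so inverse scope is available.
So *each violinist* > *a composer* is among the available readings.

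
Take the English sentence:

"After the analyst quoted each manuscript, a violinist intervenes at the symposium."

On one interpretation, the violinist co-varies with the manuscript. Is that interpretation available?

The described interpretation is the *each manuscript* > *a violinist* scoping.
The target quantifier *each manuscript* is part of the adjunct clause *after the analyst quoted each manuscript*.
Adjunct clauses are scope islands: a quantifier inside an adjunct cannot raise into the matrix clause.
So the wide-scope reading for *each manuscript* is blocked.

No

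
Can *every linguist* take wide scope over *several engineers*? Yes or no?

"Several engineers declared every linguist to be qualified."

Yes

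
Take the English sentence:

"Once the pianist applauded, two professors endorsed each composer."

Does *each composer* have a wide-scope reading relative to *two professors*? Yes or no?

*each composer* is a matrix argument; the adjunct is an island but the target quantifier is outside it.
Clause-internal QR can adjoin the lower DP above the subject, yielding the inverse reading.
So *each composer* > *two professors* is among the available readings.

Yes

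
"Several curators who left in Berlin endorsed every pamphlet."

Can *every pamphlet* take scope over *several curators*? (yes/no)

Yes

The relative clause *who left in Berlin* modifies *several curators*, but *every pamphlet* is not inside that relative clause — it is an argument of the matrix verb.
QR within a single clause is free, so the lower quantifier may take scope over the higher one.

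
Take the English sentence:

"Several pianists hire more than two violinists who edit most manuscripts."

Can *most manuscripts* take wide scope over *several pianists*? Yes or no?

No

The target quantifier *most manuscripts* is part of the relative clause *who edit most manuscripts* modifying *more than two violinists*.
QR out of a relative clause is ruled out by the relative-clause island constraint.
*most manuscripts* > *several pianists* would require crossing that boundary, which is illicit.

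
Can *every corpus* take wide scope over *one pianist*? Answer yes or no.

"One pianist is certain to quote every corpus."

Infinitival complements of raising predicates do not block QR; *every corpus* and *one pianist* are effectively clausemates.
With no island boundary between them, the object can take inverse scope over the subject via ordinary QR within the clause.

Yes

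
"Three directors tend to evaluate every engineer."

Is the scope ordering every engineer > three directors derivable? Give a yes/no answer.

Raising constructions are monoclausal for scope purposes; *every engineer* is not separated from *three directors* by any island.
With no island boundary between them, the object can take inverse scope over the subject via ordinary QR within the clause.

Yes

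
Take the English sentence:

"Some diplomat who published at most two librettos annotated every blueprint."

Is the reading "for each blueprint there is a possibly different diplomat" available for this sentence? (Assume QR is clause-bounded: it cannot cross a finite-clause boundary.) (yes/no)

Yes

The described interpretation is the *every blueprint* > *some diplomat* scoping.
The RC *who published at most two librettos* is an island, but *every blueprint* is not inside it — it is the matrix object, a clausemate of *some diplomat*.
Nothing blocks QR of the lower DP to a position above the higher one, so inverse scope is available.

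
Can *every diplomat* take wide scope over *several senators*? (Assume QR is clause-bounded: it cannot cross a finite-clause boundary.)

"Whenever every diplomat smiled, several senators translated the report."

No

Structurally, *every diplomat* is inside the adjunct clause *whenever every diplomat smiled*.
The adjunct-island constraint bars QR out of an adverbial clause.
So the wide-scope reading for *every diplomat* is blocked.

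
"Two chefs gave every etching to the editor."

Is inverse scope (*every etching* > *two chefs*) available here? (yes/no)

*every etching* is the matrix object and *two chefs* the matrix subject; the two are clausemates.
Since no island is crossed, the inverse ordering is licensed alongside surface scope.
So *every etching* > *two chefs* is among the available readings.

Yes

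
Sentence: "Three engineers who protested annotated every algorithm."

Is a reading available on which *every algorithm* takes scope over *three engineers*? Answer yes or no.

Yes

The relative clause *who protested* modifies *three engineers*, but *every algorithm* is not inside that relative clause — it is an argument of the matrix verb.
Clause-internal QR can adjoin the lower DP above the subject, yielding the inverse reading.
So *every algorithm* > *three engineers* is among the available readings.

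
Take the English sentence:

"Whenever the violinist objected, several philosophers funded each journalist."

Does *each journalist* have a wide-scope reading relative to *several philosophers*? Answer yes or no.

Yes

The adjunct island is irrelevant here — *each journalist* and *several philosophers* are both in the matrix clause.
QR within a single clause is free, so the lower quantifier may take scope over the higher one.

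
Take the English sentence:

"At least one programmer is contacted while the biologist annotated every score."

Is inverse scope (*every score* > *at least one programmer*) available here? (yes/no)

No

*every score* occurs within the adjunct clause *while the biologist annotated every score*.
Since the clause is an adjunct (not a complement), the Adjunct Condition blocks QR across its edge.
*every score* > *at least one programmer* would require crossing that boundary, which is illicit.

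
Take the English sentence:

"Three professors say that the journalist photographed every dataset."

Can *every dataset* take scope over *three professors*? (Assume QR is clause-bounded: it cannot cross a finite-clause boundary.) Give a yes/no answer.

No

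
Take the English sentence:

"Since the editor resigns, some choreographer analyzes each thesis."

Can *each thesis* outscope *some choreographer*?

Yes

Although there is an adjunct clause, *each thesis* is in the main clause, not inside the adjunct.
Ordinary QR to a clause-peripheral position gives the wide-scope LF for the lower DP.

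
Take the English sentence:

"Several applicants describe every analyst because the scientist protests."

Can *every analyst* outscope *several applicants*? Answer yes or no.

Yes

Neither queried DP is inside the adjunct, so the adjunct-island constraint does not apply.
QR within a single clause is free, so the lower quantifier may take scope over the higher one.
The sentence is scopally ambiguous between *several applicants* > *every analyst* and *every analyst* > *several applicants*.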